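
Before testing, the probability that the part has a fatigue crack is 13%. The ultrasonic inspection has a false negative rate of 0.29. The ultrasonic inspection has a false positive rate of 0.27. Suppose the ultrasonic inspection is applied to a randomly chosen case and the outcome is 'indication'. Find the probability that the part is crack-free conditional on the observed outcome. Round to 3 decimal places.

P(¬H | E) ≈ 0.718

Write H for 'the part has a fatigue crack'. Prior odds H:¬H = 0.13/0.87 = 0.14943. For the 'indication' outcome, the likelihood ratio is 0.71/0.27 = 2.6296.
Posterior odds = 0.14943 × 2.6296 = 0.39293, so P(H|E) = 0.39293/(1+0.39293) = 0.282. Then P(¬H|E) = 1 − 0.282 = 0.718.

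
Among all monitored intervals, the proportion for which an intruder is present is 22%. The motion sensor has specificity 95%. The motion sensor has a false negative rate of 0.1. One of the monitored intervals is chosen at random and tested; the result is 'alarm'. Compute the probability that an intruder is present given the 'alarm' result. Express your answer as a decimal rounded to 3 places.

Write H for 'an intruder is present'. Prior odds H:¬H = 0.22/0.78 = 0.28205. For the 'alarm' outcome, the likelihood ratio is 0.9/0.05 = 18.000.
Posterior odds = 0.28205 × 18.000 = 5.0769, so P(H|E) = 5.0769/(1+5.0769) = 0.835.

P(H | E) ≈ 0.835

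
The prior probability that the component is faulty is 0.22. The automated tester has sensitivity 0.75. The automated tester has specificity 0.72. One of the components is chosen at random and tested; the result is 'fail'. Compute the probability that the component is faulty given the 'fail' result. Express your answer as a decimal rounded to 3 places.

Write H for 'the component is faulty'. Prior odds H:¬H = 0.22/0.78 = 0.28205. For the 'fail' outcome, the likelihood ratio is 0.75/0.28 = 2.6786.
Posterior odds = 0.28205 × 2.6786 = 0.75549, so P(H|E) = 0.75549/(1+0.75549) = 0.430.

P(H | E) ≈ 0.430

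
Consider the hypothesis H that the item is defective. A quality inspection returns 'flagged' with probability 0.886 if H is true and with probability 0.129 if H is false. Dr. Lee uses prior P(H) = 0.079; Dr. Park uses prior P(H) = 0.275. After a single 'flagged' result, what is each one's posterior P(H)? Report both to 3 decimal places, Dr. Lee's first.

Dr. Lee: 0.371; Dr. Park: 0.723

The likelihood ratio for a 'flagged' result is 0.886/0.129 = 6.8682.
Dr. Lee: prior odds 0.079/0.921 = 0.085776; posterior odds 0.58913; posterior probability 0.371.
Dr. Park: prior odds 0.275/0.725 = 0.37931; posterior odds 2.6052; posterior probability 0.723.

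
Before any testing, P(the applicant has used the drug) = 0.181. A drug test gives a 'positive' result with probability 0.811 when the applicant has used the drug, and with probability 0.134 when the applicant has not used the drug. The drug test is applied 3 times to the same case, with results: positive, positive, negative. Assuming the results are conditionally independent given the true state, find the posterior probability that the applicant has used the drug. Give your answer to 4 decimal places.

Posterior P(H) ≈ 0.6386

Let H be the event that the applicant has used the drug; start with P(H) = 0.181. P('positive'|H) = 0.811, P('positive'|¬H) = 0.134.
Update on result 1 ('positive'): P(H) ← 0.811·0.1810 / (0.811·0.1810 + 0.134·0.8190) = 0.14679/0.25654 = 0.5722.
Update on result 2 ('positive'): P(H) ← 0.811·0.5722 / (0.811·0.5722 + 0.134·0.4278) = 0.46406/0.52138 = 0.8901.
Update on result 3 ('negative'): P(H) ← 0.189·0.8901 / (0.189·0.8901 + 0.866·0.1099) = 0.16822/0.26343 = 0.6386.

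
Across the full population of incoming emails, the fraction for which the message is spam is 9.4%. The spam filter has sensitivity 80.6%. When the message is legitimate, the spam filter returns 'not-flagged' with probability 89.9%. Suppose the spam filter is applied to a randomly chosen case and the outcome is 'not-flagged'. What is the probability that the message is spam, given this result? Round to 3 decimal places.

Write H for 'the message is spam'. Prior odds H:¬H = 0.094/0.906 = 0.10375. For the 'not-flagged' outcome, the likelihood ratio is 0.194/0.899 = 0.21580.
Posterior odds = 0.10375 × 0.21580 = 0.022389, so P(H|E) = 0.022389/(1+0.022389) = 0.022.

P(H | E) ≈ 0.022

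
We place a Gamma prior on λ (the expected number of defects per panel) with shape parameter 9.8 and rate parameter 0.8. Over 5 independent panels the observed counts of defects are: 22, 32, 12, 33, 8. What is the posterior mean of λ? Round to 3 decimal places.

Posterior mean ≈ 20.138

The Poisson likelihood adds the total count to the shape and the number of exposure periods to the rate. Here ∑xᵢ = 107 and n = 5, so shape 9.8→116.8 and rate 0.8→5.8.
E[λ | data] = 116.8/5.8 = 20.138.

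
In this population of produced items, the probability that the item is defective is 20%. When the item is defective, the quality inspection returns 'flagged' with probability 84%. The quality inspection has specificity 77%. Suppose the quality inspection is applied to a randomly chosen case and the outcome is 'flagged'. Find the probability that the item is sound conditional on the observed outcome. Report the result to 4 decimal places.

P(¬H | E) ≈ 0.5227

Write H for 'the item is defective'. Prior odds H:¬H = 0.2/0.8 = 0.25000. For the 'flagged' outcome, the likelihood ratio is 0.84/0.23 = 3.6522.
Posterior odds = 0.25000 × 3.6522 = 0.91304, so P(H|E) = 0.91304/(1+0.91304) = 0.4773. Then P(¬H|E) = 1 − 0.4773 = 0.5227.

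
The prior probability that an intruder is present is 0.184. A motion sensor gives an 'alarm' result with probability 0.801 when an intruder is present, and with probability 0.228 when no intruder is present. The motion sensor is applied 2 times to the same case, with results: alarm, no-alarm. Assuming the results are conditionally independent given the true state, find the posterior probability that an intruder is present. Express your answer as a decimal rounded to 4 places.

Let H be the event that an intruder is present; start with P(H) = 0.184. P('alarm'|H) = 0.801, P('alarm'|¬H) = 0.228.
Update on result 1 ('alarm'): P(H) ← 0.801·0.1840 / (0.801·0.1840 + 0.228·0.8160) = 0.14738/0.33343 = 0.4420.
Update on result 2 ('no-alarm'): P(H) ← 0.199·0.4420 / (0.199·0.4420 + 0.772·0.5580) = 0.087962/0.51872 = 0.1696.

Posterior P(H) ≈ 0.1696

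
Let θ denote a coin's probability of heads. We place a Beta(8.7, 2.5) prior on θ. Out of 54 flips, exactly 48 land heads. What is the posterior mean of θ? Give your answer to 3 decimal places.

The binomial likelihood is conjugate to the Beta prior: with 48 successes and 6 failures, the posterior is Beta(8.7+48, 2.5+6) = Beta(56.7, 8.5).
E[θ | data] = 56.7/(56.7+8.5) = 0.870.

Posterior mean ≈ 0.870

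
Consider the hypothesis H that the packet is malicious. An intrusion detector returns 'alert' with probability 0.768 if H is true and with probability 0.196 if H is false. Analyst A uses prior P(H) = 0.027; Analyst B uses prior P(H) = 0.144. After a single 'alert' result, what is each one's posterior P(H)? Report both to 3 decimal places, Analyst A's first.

The likelihood ratio for an 'alert' result is 0.768/0.196 = 3.9184.
Analyst A: prior odds 0.027/0.973 = 0.027749; posterior odds 0.10873; posterior probability 0.098.
Analyst B: prior odds 0.144/0.856 = 0.16822; posterior odds 0.65916; posterior probability 0.397.

Analyst A: 0.098; Analyst B: 0.397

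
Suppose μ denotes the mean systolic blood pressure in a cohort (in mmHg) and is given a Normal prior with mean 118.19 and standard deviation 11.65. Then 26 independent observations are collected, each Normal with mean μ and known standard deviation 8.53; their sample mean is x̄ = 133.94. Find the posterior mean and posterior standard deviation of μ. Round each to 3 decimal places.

Prior precision 1/τ₀² = 1/11.65² = 0.00736798; data precision n/σ² = 26/8.53² = 0.357335.
Posterior precision = 0.00736798 + 0.357335 = 0.364703, giving posterior SD = 1/√0.364703 = 1.656.
Posterior mean = (0.00736798·118.19 + 0.357335·133.94) / 0.364703 = 133.622.

Posterior mean ≈ 133.622; posterior SD ≈ 1.656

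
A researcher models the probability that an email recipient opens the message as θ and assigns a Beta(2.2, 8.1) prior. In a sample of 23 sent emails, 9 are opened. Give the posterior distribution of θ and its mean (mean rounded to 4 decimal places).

Observing 9 successes and 14 failures updates Beta(2.2, 8.1) by adding the success and failure counts to the two shape parameters: α = 2.2+9 = 11.2, β = 8.1+14 = 22.1.
Posterior mean = α/(α+β) = 11.2/33.3 = 0.3363.

Posterior: Beta(11.2, 22.1); mean ≈ 0.3363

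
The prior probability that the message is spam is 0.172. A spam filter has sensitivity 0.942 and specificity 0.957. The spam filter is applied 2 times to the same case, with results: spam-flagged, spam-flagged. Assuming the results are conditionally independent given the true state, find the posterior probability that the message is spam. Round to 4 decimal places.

Let H be the event that the message is spam; start with P(H) = 0.172. P('spam-flagged'|H) = 0.942, P('spam-flagged'|¬H) = 0.043.
Update on result 1 ('spam-flagged'): P(H) ← 0.942·0.1720 / (0.942·0.1720 + 0.043·0.8280) = 0.16202/0.19763 = 0.8198.
Update on result 2 ('spam-flagged'): P(H) ← 0.942·0.8198 / (0.942·0.8198 + 0.043·0.1802) = 0.77229/0.78004 = 0.9901.

Posterior P(H) ≈ 0.9901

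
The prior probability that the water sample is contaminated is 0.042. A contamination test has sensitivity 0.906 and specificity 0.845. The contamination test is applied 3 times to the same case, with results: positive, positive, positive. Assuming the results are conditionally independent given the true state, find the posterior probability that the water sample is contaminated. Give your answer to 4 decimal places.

Posterior P(H) ≈ 0.8975

Let H be the event that the water sample is contaminated; start with P(H) = 0.042. P('positive'|H) = 0.906, P('positive'|¬H) = 0.155.
Update on result 1 ('positive'): P(H) ← 0.906·0.0420 / (0.906·0.0420 + 0.155·0.9580) = 0.038052/0.18654 = 0.2040.
Update on result 2 ('positive'): P(H) ← 0.906·0.2040 / (0.906·0.2040 + 0.155·0.7960) = 0.18481/0.30819 = 0.5997.
Update on result 3 ('positive'): P(H) ← 0.906·0.5997 / (0.906·0.5997 + 0.155·0.4003) = 0.54329/0.60534 = 0.8975.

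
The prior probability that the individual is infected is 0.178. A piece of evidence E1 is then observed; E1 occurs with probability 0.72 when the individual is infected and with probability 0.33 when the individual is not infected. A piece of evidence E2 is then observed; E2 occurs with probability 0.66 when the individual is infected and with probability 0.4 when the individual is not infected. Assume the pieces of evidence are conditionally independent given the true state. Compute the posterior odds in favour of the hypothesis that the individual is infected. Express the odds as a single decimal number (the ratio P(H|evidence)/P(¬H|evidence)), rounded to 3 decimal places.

Prior odds = 0.178/(1−0.178) = 0.21655.
Likelihood ratio for E1 = 0.72/0.33 = 2.1818.
Likelihood ratio for E2 = 0.66/0.4 = 1.6500.
Posterior odds = prior odds × LR₁ × LR₂ = 0.77956.

Posterior odds ≈ 0.780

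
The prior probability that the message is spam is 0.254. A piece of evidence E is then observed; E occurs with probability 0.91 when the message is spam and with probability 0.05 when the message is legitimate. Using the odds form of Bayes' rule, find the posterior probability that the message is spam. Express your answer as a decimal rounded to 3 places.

Prior odds = 0.254/(1−0.254) = 0.34048.
Likelihood ratio for E = 0.91/0.05 = 18.200.
Posterior odds = prior odds × LR = 6.1968.
Posterior probability = odds/(1+odds) = 6.1968/7.1968 = 0.861.

Posterior probability ≈ 0.861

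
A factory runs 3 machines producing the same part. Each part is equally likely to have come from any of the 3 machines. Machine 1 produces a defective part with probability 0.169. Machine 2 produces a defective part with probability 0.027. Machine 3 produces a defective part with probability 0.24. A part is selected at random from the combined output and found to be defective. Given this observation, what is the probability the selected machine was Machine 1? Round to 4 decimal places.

P(defective|M1) = 0.169; P(defective|M2) = 0.027; P(defective|M3) = 0.24.
Prior × likelihood for each source: 0.333333·0.169=0.05633, 0.333333·0.027=0.009000, 0.333333·0.24=0.08000. Summing gives P(defective) = 0.14533.
P(Machine 1 | defective) = 0.05633 / 0.14533 = 0.3876.

Posterior probability ≈ 0.3876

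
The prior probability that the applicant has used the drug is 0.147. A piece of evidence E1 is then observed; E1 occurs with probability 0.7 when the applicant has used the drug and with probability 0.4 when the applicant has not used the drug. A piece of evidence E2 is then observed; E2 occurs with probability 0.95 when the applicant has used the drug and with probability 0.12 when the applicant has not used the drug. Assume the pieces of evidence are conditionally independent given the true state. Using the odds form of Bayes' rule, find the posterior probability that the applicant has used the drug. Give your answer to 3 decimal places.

Prior odds = 0.147/(1−0.147) = 0.17233.
Likelihood ratio for E1 = 0.7/0.4 = 1.7500.
Likelihood ratio for E2 = 0.95/0.12 = 7.9167.
Posterior odds = prior odds × LR₁ × LR₂ = 2.3875.
Posterior probability = odds/(1+odds) = 2.3875/3.3875 = 0.705.

Posterior probability ≈ 0.705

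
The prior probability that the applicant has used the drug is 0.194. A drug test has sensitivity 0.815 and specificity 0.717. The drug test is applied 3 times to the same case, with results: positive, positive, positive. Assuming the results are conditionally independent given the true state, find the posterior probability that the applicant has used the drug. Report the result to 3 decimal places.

Posterior P(H) ≈ 0.852

Let H be the event that the applicant has used the drug; start with P(H) = 0.194. P('positive'|H) = 0.815, P('positive'|¬H) = 0.283.
Update on result 1 ('positive'): P(H) ← 0.815·0.1940 / (0.815·0.1940 + 0.283·0.8060) = 0.15811/0.38621 = 0.4094.
Update on result 2 ('positive'): P(H) ← 0.815·0.4094 / (0.815·0.4094 + 0.283·0.5906) = 0.33365/0.50080 = 0.6662.
Update on result 3 ('positive'): P(H) ← 0.815·0.6662 / (0.815·0.6662 + 0.283·0.3338) = 0.54299/0.63744 = 0.8518.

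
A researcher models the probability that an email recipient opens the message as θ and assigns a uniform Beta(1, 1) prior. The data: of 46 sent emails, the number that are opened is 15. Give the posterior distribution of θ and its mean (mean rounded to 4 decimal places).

Posterior: Beta(16, 32); mean ≈ 0.3333

Observing 15 successes and 31 failures updates Beta(1, 1) by adding the success and failure counts to the two shape parameters: α = 1+15 = 16, β = 1+31 = 32.
E[θ | data] = 16/(16+32) = 0.3333.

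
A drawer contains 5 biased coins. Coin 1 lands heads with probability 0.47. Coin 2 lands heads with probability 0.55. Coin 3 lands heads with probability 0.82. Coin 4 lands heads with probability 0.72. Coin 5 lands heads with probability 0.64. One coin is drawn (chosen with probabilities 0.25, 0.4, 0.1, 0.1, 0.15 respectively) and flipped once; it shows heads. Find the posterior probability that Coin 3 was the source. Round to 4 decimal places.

Tabulate prior·likelihood by source: [1] prior 0.25, lik 0.47, product 0.1175; [2] prior 0.4, lik 0.55, product 0.2200; [3] prior 0.1, lik 0.82, product 0.08200; [4] prior 0.1, lik 0.72, product 0.07200; [5] prior 0.15, lik 0.64, product 0.09600.
Normalizing constant = 0.58750; the posterior for Coin 3 is its product over the sum, 0.08200/0.58750 = 0.1396.

Posterior probability ≈ 0.1396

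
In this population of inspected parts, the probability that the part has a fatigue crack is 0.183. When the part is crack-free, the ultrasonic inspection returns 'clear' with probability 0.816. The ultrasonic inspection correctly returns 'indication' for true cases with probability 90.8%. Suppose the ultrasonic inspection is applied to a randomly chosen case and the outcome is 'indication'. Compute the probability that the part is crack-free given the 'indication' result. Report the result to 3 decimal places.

Let H be the event that the part has a fatigue crack. P(H) = 0.183, so P(¬H) = 0.817. With E the 'indication' result, P(E|H) = 0.908 and P(E|¬H) = 0.184.
P(E) = 0.908·0.183 + 0.184·0.817 = 0.16616 + 0.15033 = 0.31649.
By Bayes' theorem, P(H|E) = 0.16616 / 0.31649 = 0.525. Hence P(¬H|E) = 1 − 0.525 = 0.475.

P(¬H | E) ≈ 0.475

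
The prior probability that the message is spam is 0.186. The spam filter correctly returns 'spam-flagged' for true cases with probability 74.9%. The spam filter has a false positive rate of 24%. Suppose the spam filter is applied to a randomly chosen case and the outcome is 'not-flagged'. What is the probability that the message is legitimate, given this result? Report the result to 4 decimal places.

P(¬H | E) ≈ 0.9298

Let H be the event that the message is spam. P(H) = 0.186, so P(¬H) = 0.814. With E the 'not-flagged' result, P(E|H) = 0.251 and P(E|¬H) = 0.76.
P(E) = 0.251·0.186 + 0.76·0.814 = 0.046686 + 0.61864 = 0.66533.
By Bayes' theorem, P(H|E) = 0.046686 / 0.66533 = 0.0702. Hence P(¬H|E) = 1 − 0.0702 = 0.9298.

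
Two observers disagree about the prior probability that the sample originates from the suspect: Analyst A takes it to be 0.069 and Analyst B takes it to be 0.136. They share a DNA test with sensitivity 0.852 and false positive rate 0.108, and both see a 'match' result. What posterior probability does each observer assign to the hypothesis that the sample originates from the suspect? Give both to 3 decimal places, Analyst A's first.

Analyst A: 0.369; Analyst B: 0.554

The likelihood ratio for a 'match' result is 0.852/0.108 = 7.8889.
Analyst A: prior odds 0.069/0.931 = 0.074114; posterior odds 0.58468; posterior probability 0.369.
Analyst B: prior odds 0.136/0.864 = 0.15741; posterior odds 1.2418; posterior probability 0.554.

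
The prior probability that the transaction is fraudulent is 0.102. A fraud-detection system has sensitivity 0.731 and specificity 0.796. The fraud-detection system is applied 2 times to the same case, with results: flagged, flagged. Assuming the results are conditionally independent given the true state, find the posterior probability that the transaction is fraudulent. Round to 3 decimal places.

Posterior P(H) ≈ 0.593

With H the event that the transaction is fraudulent, the joint likelihood of the observed sequence is P(data|H) = 0.731·0.731 = 0.53436 and P(data|¬H) = 0.204·0.204 = 0.041616.
Bayes: P(H|data) = 0.102·0.53436 / (0.102·0.53436 + 0.898·0.041616) = 0.054505/0.091876 = 0.5932.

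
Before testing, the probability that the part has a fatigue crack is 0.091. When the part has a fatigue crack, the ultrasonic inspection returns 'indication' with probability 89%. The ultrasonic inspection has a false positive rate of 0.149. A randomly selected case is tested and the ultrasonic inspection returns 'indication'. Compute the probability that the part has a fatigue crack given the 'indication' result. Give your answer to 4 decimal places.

P(H | E) ≈ 0.3742

Let H be the event that the part has a fatigue crack. P(H) = 0.091, so P(¬H) = 0.909. With E the 'indication' result, P(E|H) = 0.89 and P(E|¬H) = 0.149.
P(E) = 0.89·0.091 + 0.149·0.909 = 0.080990 + 0.13544 = 0.21643.
By Bayes' theorem, P(H|E) = 0.080990 / 0.21643 = 0.3742.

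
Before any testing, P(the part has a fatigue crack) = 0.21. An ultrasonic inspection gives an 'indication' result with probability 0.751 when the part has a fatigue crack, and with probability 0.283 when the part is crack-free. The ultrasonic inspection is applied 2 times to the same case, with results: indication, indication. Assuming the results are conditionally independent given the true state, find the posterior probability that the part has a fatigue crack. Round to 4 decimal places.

Let H be the event that the part has a fatigue crack; start with P(H) = 0.21. P('indication'|H) = 0.751, P('indication'|¬H) = 0.283.
Update on result 1 ('indication'): P(H) ← 0.751·0.2100 / (0.751·0.2100 + 0.283·0.7900) = 0.15771/0.38128 = 0.4136.
Update on result 2 ('indication'): P(H) ← 0.751·0.4136 / (0.751·0.4136 + 0.283·0.5864) = 0.31064/0.47658 = 0.6518.

Posterior P(H) ≈ 0.6518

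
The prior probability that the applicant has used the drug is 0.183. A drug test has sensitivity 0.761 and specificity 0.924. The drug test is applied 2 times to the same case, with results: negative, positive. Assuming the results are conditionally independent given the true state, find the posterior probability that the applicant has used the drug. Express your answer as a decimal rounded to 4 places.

Posterior P(H) ≈ 0.3671

With H the event that the applicant has used the drug, the joint likelihood of the observed sequence is P(data|H) = 0.239·0.761 = 0.18188 and P(data|¬H) = 0.924·0.076 = 0.070224.
Bayes: P(H|data) = 0.183·0.18188 / (0.183·0.18188 + 0.817·0.070224) = 0.033284/0.090657 = 0.3671.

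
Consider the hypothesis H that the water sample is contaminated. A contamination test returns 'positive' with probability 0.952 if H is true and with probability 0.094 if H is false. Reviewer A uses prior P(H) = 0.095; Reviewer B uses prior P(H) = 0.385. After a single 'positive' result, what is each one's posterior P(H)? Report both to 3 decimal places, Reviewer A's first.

P('+'|H) = 0.952, P('+'|¬H) = 0.094.
Reviewer A: numerator 0.952·0.095 = 0.090440; evidence = 0.090440+0.094·0.905 = 0.17551; posterior = 0.515.
Reviewer B: numerator 0.952·0.385 = 0.36652; evidence = 0.36652+0.094·0.615 = 0.42433; posterior = 0.864.

Reviewer A: 0.515; Reviewer B: 0.864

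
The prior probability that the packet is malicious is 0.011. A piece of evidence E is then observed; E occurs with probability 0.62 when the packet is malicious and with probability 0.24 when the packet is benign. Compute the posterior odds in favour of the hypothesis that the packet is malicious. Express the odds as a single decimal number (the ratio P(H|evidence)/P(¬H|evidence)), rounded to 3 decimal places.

Prior odds = 0.011/(1−0.011) = 0.011122.
Likelihood ratio for E = 0.62/0.24 = 2.5833.
Posterior odds = prior odds × LR = 0.028733.

Posterior odds ≈ 0.029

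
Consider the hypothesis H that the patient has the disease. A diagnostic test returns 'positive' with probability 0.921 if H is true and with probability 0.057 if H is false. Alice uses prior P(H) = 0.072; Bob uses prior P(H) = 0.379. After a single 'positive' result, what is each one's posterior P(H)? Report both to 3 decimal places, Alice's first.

Alice: 0.556; Bob: 0.908

The likelihood ratio for a 'positive' result is 0.921/0.057 = 16.158.
Alice: prior odds 0.072/0.928 = 0.077586; posterior odds 1.2536; posterior probability 0.556.
Bob: prior odds 0.379/0.621 = 0.61031; posterior odds 9.8613; posterior probability 0.908.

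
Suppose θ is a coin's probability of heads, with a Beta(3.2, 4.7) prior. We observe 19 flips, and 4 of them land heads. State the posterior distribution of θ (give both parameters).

Observing 4 successes and 15 failures updates Beta(3.2, 4.7) by adding the success and failure counts to the two shape parameters: α = 3.2+4 = 7.2, β = 4.7+15 = 19.7.

Posterior: Beta(7.2, 19.7)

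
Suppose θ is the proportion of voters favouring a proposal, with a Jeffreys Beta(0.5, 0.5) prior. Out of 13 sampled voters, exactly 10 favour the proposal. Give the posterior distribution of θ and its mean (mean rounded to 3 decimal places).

The binomial likelihood is conjugate to the Beta prior: with 10 successes and 3 failures, the posterior is Beta(0.5+10, 0.5+3) = Beta(10.5, 3.5).
E[θ | data] = 10.5/(10.5+3.5) = 0.750.

Posterior: Beta(10.5, 3.5); mean ≈ 0.750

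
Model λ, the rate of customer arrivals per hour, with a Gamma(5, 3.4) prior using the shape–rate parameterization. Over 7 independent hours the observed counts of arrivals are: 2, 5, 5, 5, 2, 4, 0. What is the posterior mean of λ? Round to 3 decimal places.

The Poisson likelihood adds the total count to the shape and the number of exposure periods to the rate. Here ∑xᵢ = 23 and n = 7, so shape 5→28 and rate 3.4→10.4.
Posterior mean = shape/rate = 28/10.4 = 2.692.

Posterior mean ≈ 2.692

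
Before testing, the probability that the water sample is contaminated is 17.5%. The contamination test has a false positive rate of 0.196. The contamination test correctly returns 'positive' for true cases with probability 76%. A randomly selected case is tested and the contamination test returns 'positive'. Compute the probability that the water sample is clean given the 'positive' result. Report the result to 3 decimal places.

Write H for 'the water sample is contaminated'. Prior odds H:¬H = 0.175/0.825 = 0.21212. For the 'positive' outcome, the likelihood ratio is 0.76/0.196 = 3.8776.
Posterior odds = 0.21212 × 3.8776 = 0.82251, so P(H|E) = 0.82251/(1+0.82251) = 0.451. Then P(¬H|E) = 1 − 0.451 = 0.549.

P(¬H | E) ≈ 0.549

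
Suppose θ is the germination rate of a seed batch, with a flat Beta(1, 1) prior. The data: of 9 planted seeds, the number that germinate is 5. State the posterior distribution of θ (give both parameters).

Posterior: Beta(6, 5)

The binomial likelihood is conjugate to the Beta prior: with 5 successes and 4 failures, the posterior is Beta(1+5, 1+4) = Beta(6, 5).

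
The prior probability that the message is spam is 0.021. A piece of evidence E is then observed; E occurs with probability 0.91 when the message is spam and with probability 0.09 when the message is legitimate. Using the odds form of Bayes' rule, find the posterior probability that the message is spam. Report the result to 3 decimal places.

Prior odds = 0.021/(1−0.021) = 0.021450.
Likelihood ratio for E = 0.91/0.09 = 10.111.
Posterior odds = prior odds × LR = 0.21689.
Posterior probability = odds/(1+odds) = 0.21689/1.2169 = 0.178.

Posterior probability ≈ 0.178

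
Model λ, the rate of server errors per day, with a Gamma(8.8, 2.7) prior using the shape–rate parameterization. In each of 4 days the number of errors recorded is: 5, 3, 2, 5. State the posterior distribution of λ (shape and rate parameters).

Posterior: Gamma(shape=23.8, rate=6.7)

The Poisson likelihood adds the total count to the shape and the number of exposure periods to the rate. Here ∑xᵢ = 15 and n = 4, so shape 8.8→23.8 and rate 2.7→6.7.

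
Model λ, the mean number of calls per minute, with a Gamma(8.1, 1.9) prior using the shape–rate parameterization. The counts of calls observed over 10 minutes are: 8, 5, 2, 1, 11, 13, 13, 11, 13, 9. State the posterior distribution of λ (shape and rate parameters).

Posterior: Gamma(shape=94.1, rate=11.9)

The Poisson likelihood adds the total count to the shape and the number of exposure periods to the rate. Here ∑xᵢ = 86 and n = 10, so shape 8.1→94.1 and rate 1.9→11.9.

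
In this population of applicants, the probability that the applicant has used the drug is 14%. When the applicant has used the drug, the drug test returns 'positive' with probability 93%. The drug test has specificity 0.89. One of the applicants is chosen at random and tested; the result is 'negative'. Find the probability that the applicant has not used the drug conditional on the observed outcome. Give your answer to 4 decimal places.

P(¬H | E) ≈ 0.9874

Let H be the event that the applicant has used the drug. P(H) = 0.14, so P(¬H) = 0.86. With E the 'negative' result, P(E|H) = 0.07 and P(E|¬H) = 0.89.
P(E) = 0.07·0.14 + 0.89·0.86 = 0.0098000 + 0.76540 = 0.77520.
By Bayes' theorem, P(H|E) = 0.0098000 / 0.77520 = 0.0126. Hence P(¬H|E) = 1 − 0.0126 = 0.9874.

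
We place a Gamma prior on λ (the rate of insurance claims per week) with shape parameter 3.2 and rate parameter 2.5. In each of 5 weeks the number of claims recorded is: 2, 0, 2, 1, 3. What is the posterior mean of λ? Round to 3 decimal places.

Posterior mean ≈ 1.493

Total count ∑xᵢ = 8 over n = 5 weeks.
Gamma is conjugate to the Poisson likelihood: posterior is Gamma(shape = 3.2+8 = 11.2, rate = 2.5+5 = 7.5).
E[λ | data] = 11.2/7.5 = 1.493.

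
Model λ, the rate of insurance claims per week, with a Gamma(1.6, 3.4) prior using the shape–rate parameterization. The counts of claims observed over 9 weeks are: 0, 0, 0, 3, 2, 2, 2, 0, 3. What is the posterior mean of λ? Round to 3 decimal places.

The Poisson likelihood adds the total count to the shape and the number of exposure periods to the rate. Here ∑xᵢ = 12 and n = 9, so shape 1.6→13.6 and rate 3.4→12.4.
Posterior mean = shape/rate = 13.6/12.4 = 1.097.

Posterior mean ≈ 1.097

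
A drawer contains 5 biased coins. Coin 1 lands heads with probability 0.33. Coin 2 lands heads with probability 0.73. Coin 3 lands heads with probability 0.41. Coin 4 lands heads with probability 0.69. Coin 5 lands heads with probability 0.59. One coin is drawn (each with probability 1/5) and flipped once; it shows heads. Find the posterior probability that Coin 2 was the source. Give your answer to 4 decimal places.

Posterior probability ≈ 0.2655

P(heads|C1) = 0.33; P(heads|C2) = 0.73; P(heads|C3) = 0.41; P(heads|C4) = 0.69; P(heads|C5) = 0.59.
Prior × likelihood for each source: 0.2·0.33=0.06600, 0.2·0.73=0.1460, 0.2·0.41=0.08200, 0.2·0.69=0.1380, 0.2·0.59=0.1180. Summing gives P(heads) = 0.55000.
P(Coin 2 | heads) = 0.1460 / 0.55000 = 0.2655.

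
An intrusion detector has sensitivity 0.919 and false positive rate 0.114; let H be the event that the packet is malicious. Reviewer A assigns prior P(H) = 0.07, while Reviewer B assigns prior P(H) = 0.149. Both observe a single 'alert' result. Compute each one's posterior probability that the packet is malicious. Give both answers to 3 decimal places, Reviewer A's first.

P('+'|H) = 0.919, P('+'|¬H) = 0.114.
Reviewer A: numerator 0.919·0.07 = 0.064330; evidence = 0.064330+0.114·0.93 = 0.17035; posterior = 0.378.
Reviewer B: numerator 0.919·0.149 = 0.13693; evidence = 0.13693+0.114·0.851 = 0.23395; posterior = 0.585.

Reviewer A: 0.378; Reviewer B: 0.585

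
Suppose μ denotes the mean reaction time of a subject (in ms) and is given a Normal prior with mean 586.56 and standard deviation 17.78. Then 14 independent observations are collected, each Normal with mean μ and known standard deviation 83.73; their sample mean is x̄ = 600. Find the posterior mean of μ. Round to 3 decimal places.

With known σ, the Normal prior is conjugate. Weight on the data is w = (n/σ²)/(n/σ² + 1/τ₀²) = 0.00199694/(0.00199694+0.00316327) = 0.38699.
Posterior mean = w·x̄ + (1−w)·μ₀ = 0.38699·600 + 0.61301·586.56 = 591.761.

Posterior mean ≈ 591.761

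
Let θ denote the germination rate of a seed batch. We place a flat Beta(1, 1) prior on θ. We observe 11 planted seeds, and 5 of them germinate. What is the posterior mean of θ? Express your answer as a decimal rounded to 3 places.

Observing 5 successes and 6 failures updates Beta(1, 1) by adding the success and failure counts to the two shape parameters: α = 1+5 = 6, β = 1+6 = 7.
E[θ | data] = 6/(6+7) = 0.462.

Posterior mean ≈ 0.462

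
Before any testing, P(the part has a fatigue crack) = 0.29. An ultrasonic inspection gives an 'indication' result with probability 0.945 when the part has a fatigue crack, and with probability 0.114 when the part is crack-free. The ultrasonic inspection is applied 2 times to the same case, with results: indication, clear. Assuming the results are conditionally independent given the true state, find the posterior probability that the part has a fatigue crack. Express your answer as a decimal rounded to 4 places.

Posterior P(H) ≈ 0.1737

With H the event that the part has a fatigue crack, the joint likelihood of the observed sequence is P(data|H) = 0.945·0.055 = 0.051975 and P(data|¬H) = 0.114·0.886 = 0.10100.
Bayes: P(H|data) = 0.29·0.051975 / (0.29·0.051975 + 0.71·0.10100) = 0.015073/0.086786 = 0.1737.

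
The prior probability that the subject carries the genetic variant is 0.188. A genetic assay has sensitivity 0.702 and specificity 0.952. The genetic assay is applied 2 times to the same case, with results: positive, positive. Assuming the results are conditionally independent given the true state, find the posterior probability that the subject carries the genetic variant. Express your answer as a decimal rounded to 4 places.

Posterior P(H) ≈ 0.9802

With H the event that the subject carries the genetic variant, the joint likelihood of the observed sequence is P(data|H) = 0.702·0.702 = 0.49280 and P(data|¬H) = 0.048·0.048 = 0.0023040.
Bayes: P(H|data) = 0.188·0.49280 / (0.188·0.49280 + 0.812·0.0023040) = 0.092647/0.094518 = 0.9802.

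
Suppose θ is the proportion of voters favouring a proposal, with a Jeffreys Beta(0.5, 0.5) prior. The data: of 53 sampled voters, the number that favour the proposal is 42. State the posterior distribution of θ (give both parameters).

The binomial likelihood is conjugate to the Beta prior: with 42 successes and 11 failures, the posterior is Beta(0.5+42, 0.5+11) = Beta(42.5, 11.5).

Posterior: Beta(42.5, 11.5)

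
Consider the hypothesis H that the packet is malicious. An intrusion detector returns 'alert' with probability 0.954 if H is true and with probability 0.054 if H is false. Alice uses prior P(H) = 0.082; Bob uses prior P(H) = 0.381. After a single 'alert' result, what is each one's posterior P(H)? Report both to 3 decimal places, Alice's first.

Alice: 0.612; Bob: 0.916

P('+'|H) = 0.954, P('+'|¬H) = 0.054.
Alice: numerator 0.954·0.082 = 0.078228; evidence = 0.078228+0.054·0.918 = 0.12780; posterior = 0.612.
Bob: numerator 0.954·0.381 = 0.36347; evidence = 0.36347+0.054·0.619 = 0.39690; posterior = 0.916.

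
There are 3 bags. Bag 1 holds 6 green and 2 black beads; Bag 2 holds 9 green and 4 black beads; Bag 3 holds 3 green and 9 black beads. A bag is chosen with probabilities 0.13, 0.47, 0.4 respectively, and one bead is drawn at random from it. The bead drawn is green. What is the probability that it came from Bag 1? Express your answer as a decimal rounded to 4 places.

P(green|Bag 1) = 0.75; P(green|Bag 2) = 0.6923; P(green|Bag 3) = 0.25.
Prior × likelihood for each source: 0.13·0.75=0.09750, 0.47·0.6923=0.3254, 0.4·0.25=0.1000. Summing gives P(green) = 0.52288.
P(Bag 1 | green) = 0.09750 / 0.52288 = 0.1865.

Posterior probability ≈ 0.1865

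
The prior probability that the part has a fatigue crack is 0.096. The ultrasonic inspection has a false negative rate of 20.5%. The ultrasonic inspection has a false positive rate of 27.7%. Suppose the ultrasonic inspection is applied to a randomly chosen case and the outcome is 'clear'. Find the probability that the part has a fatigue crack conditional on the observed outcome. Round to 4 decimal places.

P(H | E) ≈ 0.0292

Let H be the event that the part has a fatigue crack. P(H) = 0.096, so P(¬H) = 0.904. With E the 'clear' result, P(E|H) = 0.205 and P(E|¬H) = 0.723.
P(E) = 0.205·0.096 + 0.723·0.904 = 0.019680 + 0.65359 = 0.67327.
By Bayes' theorem, P(H|E) = 0.019680 / 0.67327 = 0.0292.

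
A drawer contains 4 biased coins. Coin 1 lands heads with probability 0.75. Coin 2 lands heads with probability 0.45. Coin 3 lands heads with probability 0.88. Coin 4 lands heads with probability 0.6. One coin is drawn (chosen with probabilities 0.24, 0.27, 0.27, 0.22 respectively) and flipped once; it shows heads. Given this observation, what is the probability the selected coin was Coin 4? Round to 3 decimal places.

Tabulate prior·likelihood by source: [1] prior 0.24, lik 0.75, product 0.1800; [2] prior 0.27, lik 0.45, product 0.1215; [3] prior 0.27, lik 0.88, product 0.2376; [4] prior 0.22, lik 0.6, product 0.1320.
Normalizing constant = 0.67110; the posterior for Coin 4 is its product over the sum, 0.1320/0.67110 = 0.197.

Posterior probability ≈ 0.197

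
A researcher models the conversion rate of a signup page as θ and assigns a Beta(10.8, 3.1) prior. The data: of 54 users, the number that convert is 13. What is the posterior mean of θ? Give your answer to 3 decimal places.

Observing 13 successes and 41 failures updates Beta(10.8, 3.1) by adding the success and failure counts to the two shape parameters: α = 10.8+13 = 23.8, β = 3.1+41 = 44.1.
E[θ | data] = 23.8/(23.8+44.1) = 0.351.

Posterior mean ≈ 0.351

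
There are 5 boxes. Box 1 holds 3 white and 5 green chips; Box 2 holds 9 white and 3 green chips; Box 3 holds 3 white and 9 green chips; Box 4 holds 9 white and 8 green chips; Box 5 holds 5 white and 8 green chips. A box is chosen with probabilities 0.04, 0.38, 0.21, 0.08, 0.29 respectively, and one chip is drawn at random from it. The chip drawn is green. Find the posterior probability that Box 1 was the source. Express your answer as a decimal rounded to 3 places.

Posterior probability ≈ 0.051

P(green|Box 1) = 0.625; P(green|Box 2) = 0.25; P(green|Box 3) = 0.75; P(green|Box 4) = 0.4706; P(green|Box 5) = 0.6154.
Prior × likelihood for each source: 0.04·0.625=0.02500, 0.38·0.25=0.09500, 0.21·0.75=0.1575, 0.08·0.4706=0.03765, 0.29·0.6154=0.1785. Summing gives P(green) = 0.49361.
P(Box 1 | green) = 0.02500 / 0.49361 = 0.051.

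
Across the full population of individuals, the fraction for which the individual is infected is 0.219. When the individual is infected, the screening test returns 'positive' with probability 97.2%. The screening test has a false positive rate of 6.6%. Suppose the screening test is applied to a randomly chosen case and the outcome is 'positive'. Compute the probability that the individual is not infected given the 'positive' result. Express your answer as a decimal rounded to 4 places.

P(¬H | E) ≈ 0.1949

Write H for 'the individual is infected'. Prior odds H:¬H = 0.219/0.781 = 0.28041. For the 'positive' outcome, the likelihood ratio is 0.972/0.066 = 14.727.
Posterior odds = 0.28041 × 14.727 = 4.1297, so P(H|E) = 4.1297/(1+4.1297) = 0.8051. Then P(¬H|E) = 1 − 0.8051 = 0.1949.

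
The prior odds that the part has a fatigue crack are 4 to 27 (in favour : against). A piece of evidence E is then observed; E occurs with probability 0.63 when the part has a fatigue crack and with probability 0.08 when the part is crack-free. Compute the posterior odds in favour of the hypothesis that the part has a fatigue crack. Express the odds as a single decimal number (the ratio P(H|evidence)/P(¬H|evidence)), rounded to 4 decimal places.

Posterior odds ≈ 1.1667

Prior odds = 4/27 = 0.14815. In log-odds, ln(0.14815) = -1.9095.
Add log likelihood ratio: ln(7.8750) = 2.0637.
Posterior log-odds = 0.15415, so posterior odds = exp(0.15415) = 1.1667.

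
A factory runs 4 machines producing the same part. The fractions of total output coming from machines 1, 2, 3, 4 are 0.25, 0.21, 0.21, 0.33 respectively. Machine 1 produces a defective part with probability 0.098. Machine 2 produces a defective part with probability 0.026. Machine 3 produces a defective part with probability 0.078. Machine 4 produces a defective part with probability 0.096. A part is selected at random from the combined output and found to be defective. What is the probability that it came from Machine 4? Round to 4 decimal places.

Posterior probability ≈ 0.4060

Tabulate prior·likelihood by source: [1] prior 0.25, lik 0.098, product 0.02450; [2] prior 0.21, lik 0.026, product 0.005460; [3] prior 0.21, lik 0.078, product 0.01638; [4] prior 0.33, lik 0.096, product 0.03168.
Normalizing constant = 0.078020; the posterior for Machine 4 is its product over the sum, 0.03168/0.078020 = 0.4060.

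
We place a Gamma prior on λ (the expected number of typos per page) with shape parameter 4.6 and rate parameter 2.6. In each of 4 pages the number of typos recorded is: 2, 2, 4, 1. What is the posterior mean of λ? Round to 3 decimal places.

Posterior mean ≈ 2.061

The Poisson likelihood adds the total count to the shape and the number of exposure periods to the rate. Here ∑xᵢ = 9 and n = 4, so shape 4.6→13.6 and rate 2.6→6.6.
E[λ | data] = 13.6/6.6 = 2.061.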